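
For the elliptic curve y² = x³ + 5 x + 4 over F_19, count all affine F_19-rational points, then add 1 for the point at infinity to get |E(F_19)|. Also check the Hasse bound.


Affine points = {(0, 2), (0, 17), (8, 9), (8, 10), (10, 3), (10, 16), (12, 5), (12, 14), (13, 9), (13, 10), (14, 5), (14, 14), (16, 0), (17, 9), (17, 10), (18, 6), (18, 13)}; affine count = 17; |E(F_19)| = 18.

Discriminant check: Δ ∝ 4a³ + 27b² = 4·5³ + 27·4² = 4·125 + 27·16 ≡ 1 (mod 19). Nonzero ⇒ E is nonsingular.
For each x ∈ F_19, compute rhs = x³ + 5·x + 4 mod 19, then count y ∈ F_19 with y² ≡ rhs.
  x = 0: rhs = 4, matching y values: 2, 17 (2 points).
  x = 1: rhs = 10, matching y values: none (0 points).
  x = 2: rhs = 3, matching y values: none (0 points).
  x = 3: rhs = 8, matching y values: none (0 points).
  x = 4: rhs = 12, matching y values: none (0 points).
  x = 5: rhs = 2, matching y values: none (0 points).
  x = 6: rhs = 3, matching y values: none (0 points).
  x = 7: rhs = 2, matching y values: none (0 points).
  x = 8: rhs = 5, matching y values: 9, 10 (2 points).
  x = 9: rhs = 18, matching y values: none (0 points).
  x = 10: rhs = 9, matching y values: 3, 16 (2 points).
  x = 11: rhs = 3, matching y values: none (0 points).
  x = 12: rhs = 6, matching y values: 5, 14 (2 points).
  x = 13: rhs = 5, matching y values: 9, 10 (2 points).
  x = 14: rhs = 6, matching y values: 5, 14 (2 points).
  x = 15: rhs = 15, matching y values: none (0 points).
  x = 16: rhs = 0, matching y values: 0 (1 points).
  x = 17: rhs = 5, matching y values: 9, 10 (2 points).
  x = 18: rhs = 17, matching y values: 6, 13 (2 points).
Total affine count: 17.
Full point count |E(F_19)| = 17 + 1 = 18.
Hasse bound: |18 − (19+1)| = |-2| = 2 ≤ 2√19 ≈ 8.7178 ✓.


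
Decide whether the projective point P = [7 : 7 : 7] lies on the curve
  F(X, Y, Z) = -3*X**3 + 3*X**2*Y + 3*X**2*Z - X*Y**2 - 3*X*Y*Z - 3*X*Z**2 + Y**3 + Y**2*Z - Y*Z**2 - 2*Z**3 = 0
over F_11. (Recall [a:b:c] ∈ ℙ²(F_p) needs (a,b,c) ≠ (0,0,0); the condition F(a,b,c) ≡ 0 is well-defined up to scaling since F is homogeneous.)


F(7,7,7) ≡ 1 (mod 11); P is NOT on the curve.

Evaluate F(7, 7, 7) term-by-term (mod 11).
  -3*X**3 ↦ -3·343·1·1 = -1029
  3*X**2*Y ↦ 3·49·7·1 = 1029
  3*X**2*Z ↦ 3·49·1·7 = 1029
  -X*Y**2 ↦ -1·7·49·1 = -343
  -3*X*Y*Z ↦ -3·7·7·7 = -1029
  -3*X*Z**2 ↦ -3·7·1·49 = -1029
  Y**3 ↦ 1·1·343·1 = 343
  Y**2*Z ↦ 1·1·49·7 = 343
  -Y*Z**2 ↦ -1·1·7·49 = -343
  -2*Z**3 ↦ -2·1·1·343 = -686
Sum: F(7, 7, 7) = (-1029) + (1029) + (1029) + (-343) + (-1029) + (-1029) + (343) + (343) + (-343) + (-686) = -1715.
Reducing mod 11: -1715 ≡ 1 (mod 11).
Since F(a, b, c) ≡ 1 ≠ 0 (mod 11), P does NOT lie on the curve.


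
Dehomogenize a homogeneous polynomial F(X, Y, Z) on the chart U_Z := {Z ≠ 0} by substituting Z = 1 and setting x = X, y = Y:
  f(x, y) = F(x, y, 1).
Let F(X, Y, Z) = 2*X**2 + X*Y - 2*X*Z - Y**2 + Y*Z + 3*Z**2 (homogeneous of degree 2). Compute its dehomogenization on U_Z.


f(x, y) = 2*x**2 + x*y - 2*x - y**2 + y + 3

On U_Z we set Z = 1. Each monomial c·X^i·Y^j·Z^k in F becomes c·x^i·y^j·1^k = c·x^i·y^j.
Substituting Z = 1: F(X, Y, 1) = 2*x**2 + x*y - 2*x - y**2 + y + 3.
Note: deg(f) ≤ deg(F) = 2; strict inequality happens when F is divisible by Z (lost terms).


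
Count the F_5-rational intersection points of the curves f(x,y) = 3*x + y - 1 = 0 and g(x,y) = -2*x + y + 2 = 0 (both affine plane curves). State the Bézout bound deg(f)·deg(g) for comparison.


Common zeros: ∅; count = 0; Bézout bound = 1.

deg(f) = 1, deg(g) = 1, so Bézout bound = 1.
Scan x ∈ F_5. For each x, list the y ∈ F_5 with f(x, y) ≡ 0 and those with g(x, y) ≡ 0 (mod 5); the common zeros in that column are the intersection.
  x = 0: f ≡ 0 at y ∈ {1}; g ≡ 0 at y ∈ {3}; common: ∅.
  x = 1: f ≡ 0 at y ∈ {3}; g ≡ 0 at y ∈ {0}; common: ∅.
  x = 2: f ≡ 0 at y ∈ {0}; g ≡ 0 at y ∈ {2}; common: ∅.
  x = 3: f ≡ 0 at y ∈ {2}; g ≡ 0 at y ∈ {4}; common: ∅.
  x = 4: f ≡ 0 at y ∈ {4}; g ≡ 0 at y ∈ {1}; common: ∅.
Collecting: common zeros = ∅, so the count is 0.
Comparison with the Bézout bound: 0 ≤ 1 = deg(f)·deg(g), as expected for curves with no common component (the affine F_5-count falls short of the bound because intersections may lie at infinity, over extension fields, or carry multiplicity).


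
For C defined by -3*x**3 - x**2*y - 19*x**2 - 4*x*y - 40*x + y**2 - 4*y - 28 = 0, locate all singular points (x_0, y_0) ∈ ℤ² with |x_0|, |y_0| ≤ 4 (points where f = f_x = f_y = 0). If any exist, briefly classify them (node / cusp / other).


Singular points: {(-2, 0)}; classification: node.

Compute partial derivatives:
  f_x = -9*x**2 - 2*x*y - 38*x - 4*y - 40.
  f_y = -x**2 - 4*x + 2*y - 4.
Scan x_0 ∈ {−4, ..., 4}. For each x_0, f_y(x_0, y) is a polynomial in y; find its integer roots y ∈ {−4, ..., 4}, then test f_x and f at those candidates.
  x = -4: f_y(-4, y) = 2*y - 4; vanishes at y ∈ {2}. (-4, 2): f_x = -24 ≠ 0.
  x = -3: f_y(-3, y) = 2*y - 1; no integer root y with |y| ≤ 4.
  x = -2: f_y(-2, y) = 2*y; vanishes at y ∈ {0}. (-2, 0): f_x = 0, f = 0 — SINGULAR.
  x = -1: f_y(-1, y) = 2*y - 1; no integer root y with |y| ≤ 4.
  x = 0: f_y(0, y) = 2*y - 4; vanishes at y ∈ {2}. (0, 2): f_x = -48 ≠ 0.
  x = 1: f_y(1, y) = 2*y - 9; no integer root y with |y| ≤ 4.
  x = 2: f_y(2, y) = 2*y - 16; no integer root y with |y| ≤ 4.
  x = 3: f_y(3, y) = 2*y - 25; no integer root y with |y| ≤ 4.
  x = 4: f_y(4, y) = 2*y - 36; no integer root y with |y| ≤ 4.
Only singular point on the grid: (-2, 0).
Classify: substitute x = -2 + u, y = 0 + v and expand: f = -3*u**3 - u**2*v - u**2 + v**2.
No constant or linear terms (consistent with a singular point). Quadratic part: -u**2 + v**2. Cubic part: -3*u**3 - u**2*v.
The quadratic part v**2 - u**2 = (v − u)(v + u) splits into two distinct linear factors, so there are two distinct tangent lines y − 0 = ±(x − -2) — this is a node (ordinary double point).
Classification: node.


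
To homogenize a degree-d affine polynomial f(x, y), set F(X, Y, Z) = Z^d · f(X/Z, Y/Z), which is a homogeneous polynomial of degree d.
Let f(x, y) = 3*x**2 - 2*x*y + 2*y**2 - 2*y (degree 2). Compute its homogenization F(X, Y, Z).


F(X, Y, Z) = 3*X**2 - 2*X*Y + 2*Y**2 - 2*Y*Z

deg(f) = 2.
Substitute x = X/Z, y = Y/Z into f, then multiply by Z^2.
  monomial 3·x^2·y^0 ↦ 3·X^2·Y^0·Z^0.
  monomial -2·x^1·y^1 ↦ -2·X^1·Y^1·Z^0.
  monomial 2·x^0·y^2 ↦ 2·X^0·Y^2·Z^0.
  monomial -2·x^0·y^1 ↦ -2·X^0·Y^1·Z^1.
Collecting: F(X, Y, Z) = 3*X**2 - 2*X*Y + 2*Y**2 - 2*Y*Z.


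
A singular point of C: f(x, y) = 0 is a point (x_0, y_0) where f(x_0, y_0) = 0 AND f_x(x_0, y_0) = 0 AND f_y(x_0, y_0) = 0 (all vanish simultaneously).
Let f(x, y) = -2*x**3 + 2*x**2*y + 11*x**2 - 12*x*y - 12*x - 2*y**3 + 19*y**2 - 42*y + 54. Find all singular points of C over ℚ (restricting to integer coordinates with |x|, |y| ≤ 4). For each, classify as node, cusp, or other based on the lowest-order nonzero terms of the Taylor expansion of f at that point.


Singular points: {(3, 3)}; classification: node.

Compute partial derivatives:
  f_x = -6*x**2 + 4*x*y + 22*x - 12*y - 12.
  f_y = 2*x**2 - 12*x - 6*y**2 + 38*y - 42.
Scan x_0 ∈ {−4, ..., 4}. For each x_0, f_y(x_0, y) is a polynomial in y; find its integer roots y ∈ {−4, ..., 4}, then test f_x and f at those candidates.
  x = -4: f_y(-4, y) = -6*y**2 + 38*y + 38; no integer root y with |y| ≤ 4.
  x = -3: f_y(-3, y) = -6*y**2 + 38*y + 12; no integer root y with |y| ≤ 4.
  x = -2: f_y(-2, y) = -6*y**2 + 38*y - 10; no integer root y with |y| ≤ 4.
  x = -1: f_y(-1, y) = -6*y**2 + 38*y - 28; no integer root y with |y| ≤ 4.
  x = 0: f_y(0, y) = -6*y**2 + 38*y - 42; no integer root y with |y| ≤ 4.
  x = 1: f_y(1, y) = -6*y**2 + 38*y - 52; vanishes at y ∈ {2}. (1, 2): f_x = -12 ≠ 0.
  x = 2: f_y(2, y) = -6*y**2 + 38*y - 58; no integer root y with |y| ≤ 4.
  x = 3: f_y(3, y) = -6*y**2 + 38*y - 60; vanishes at y ∈ {3}. (3, 3): f_x = 0, f = 0 — SINGULAR.
  x = 4: f_y(4, y) = -6*y**2 + 38*y - 58; no integer root y with |y| ≤ 4.
Only singular point on the grid: (3, 3).
Classify: substitute x = 3 + u, y = 3 + v and expand: f = -2*u**3 + 2*u**2*v - u**2 - 2*v**3 + v**2.
No constant or linear terms (consistent with a singular point). Quadratic part: -u**2 + v**2. Cubic part: -2*u**3 + 2*u**2*v - 2*v**3.
The quadratic part v**2 - u**2 = (v − u)(v + u) splits into two distinct linear factors, so there are two distinct tangent lines y − 3 = ±(x − 3) — this is a node (ordinary double point).
Classification: node.


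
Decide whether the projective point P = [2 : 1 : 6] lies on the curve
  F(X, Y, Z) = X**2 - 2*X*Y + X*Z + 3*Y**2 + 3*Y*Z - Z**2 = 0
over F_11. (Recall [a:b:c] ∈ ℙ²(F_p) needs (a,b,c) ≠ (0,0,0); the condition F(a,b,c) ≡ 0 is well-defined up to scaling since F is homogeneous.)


F(2,1,6) ≡ 8 (mod 11); P is NOT on the curve.

Evaluate F(2, 1, 6) term-by-term (mod 11).
  X**2 ↦ 1·4·1·1 = 4
  -2*X*Y ↦ -2·2·1·1 = -4
  X*Z ↦ 1·2·1·6 = 12
  3*Y**2 ↦ 3·1·1·1 = 3
  3*Y*Z ↦ 3·1·1·6 = 18
  -Z**2 ↦ -1·1·1·36 = -36
Sum: F(2, 1, 6) = (4) + (-4) + (12) + (3) + (18) + (-36) = -3.
Reducing mod 11: -3 ≡ 8 (mod 11).
Since F(a, b, c) ≡ 8 ≠ 0 (mod 11), P does NOT lie on the curve.


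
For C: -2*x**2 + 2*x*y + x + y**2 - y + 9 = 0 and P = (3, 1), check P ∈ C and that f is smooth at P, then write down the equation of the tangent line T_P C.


Tangent line at P: -9*x + 7*y + 20 = 0.

Step 1: f(3, 1) = 0, so P lies on C.
Step 2: partial derivatives
  f_x(x, y) = -4*x + 2*y + 1, f_y(x, y) = 2*x + 2*y - 1.
  f_x(P) = -9, f_y(P) = 7 (gradient nonzero, so P is smooth).
Step 3: tangent line at P: -9·(x − 3) + 7·(y − 1) = 0.
Expanding: -9*x + 7*y + 20 = 0.


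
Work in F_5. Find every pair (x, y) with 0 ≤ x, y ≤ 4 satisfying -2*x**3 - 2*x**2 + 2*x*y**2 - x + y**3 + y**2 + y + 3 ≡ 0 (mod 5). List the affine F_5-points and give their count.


Affine F_5-points: {(1, 2), (1, 3), (2, 4), (4, 1), (4, 2), (4, 3)}; count = 6.

For each of the 25 pairs (x, y) ∈ F_5², evaluate f(x, y) mod 5. Record the zeros.
  x = 0: [0↦3, 1↦1, 2↦2, 3↦2, 4↦2]  zeros at y ∈ ∅
  x = 1: [0↦3, 1↦3, 2↦0, 3↦0, 4↦4]  zeros at y ∈ {2, 3}
  x = 2: [0↦2, 1↦4, 2↦2, 3↦2, 4↦0]  zeros at y ∈ {4}
  x = 3: [0↦3, 1↦2, 2↦1, 3↦1, 4↦3]  zeros at y ∈ ∅
  x = 4: [0↦4, 1↦0, 2↦0, 3↦0, 4↦1]  zeros at y ∈ {1, 2, 3}
Collecting zeros: affine points = {(1, 2), (1, 3), (2, 4), (4, 1), (4, 2), (4, 3)}.
Total count |C(F_5)_aff| = 6.


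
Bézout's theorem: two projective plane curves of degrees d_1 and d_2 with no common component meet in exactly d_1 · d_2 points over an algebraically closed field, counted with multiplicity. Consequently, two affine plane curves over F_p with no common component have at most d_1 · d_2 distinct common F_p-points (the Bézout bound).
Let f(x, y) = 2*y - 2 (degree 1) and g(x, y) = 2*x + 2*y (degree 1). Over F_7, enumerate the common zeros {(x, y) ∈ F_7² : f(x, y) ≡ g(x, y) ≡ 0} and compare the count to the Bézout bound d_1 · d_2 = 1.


Common zeros: {(6, 1)}; count = 1; Bézout bound = 1.

deg(f) = 1, deg(g) = 1, so Bézout bound = 1.
Scan x ∈ F_7. For each x, list the y ∈ F_7 with f(x, y) ≡ 0 and those with g(x, y) ≡ 0 (mod 7); the common zeros in that column are the intersection.
  x = 0: f ≡ 0 at y ∈ {1}; g ≡ 0 at y ∈ {0}; common: ∅.
  x = 1: f ≡ 0 at y ∈ {1}; g ≡ 0 at y ∈ {6}; common: ∅.
  x = 2: f ≡ 0 at y ∈ {1}; g ≡ 0 at y ∈ {5}; common: ∅.
  x = 3: f ≡ 0 at y ∈ {1}; g ≡ 0 at y ∈ {4}; common: ∅.
  x = 4: f ≡ 0 at y ∈ {1}; g ≡ 0 at y ∈ {3}; common: ∅.
  x = 5: f ≡ 0 at y ∈ {1}; g ≡ 0 at y ∈ {2}; common: ∅.
  x = 6: f ≡ 0 at y ∈ {1}; g ≡ 0 at y ∈ {1}; common: {1}.
Collecting: common zeros = {(6, 1)}, so the count is 1.
Comparison with the Bézout bound: 1 ≤ 1 = deg(f)·deg(g), as expected for curves with no common component (the bound is attained).


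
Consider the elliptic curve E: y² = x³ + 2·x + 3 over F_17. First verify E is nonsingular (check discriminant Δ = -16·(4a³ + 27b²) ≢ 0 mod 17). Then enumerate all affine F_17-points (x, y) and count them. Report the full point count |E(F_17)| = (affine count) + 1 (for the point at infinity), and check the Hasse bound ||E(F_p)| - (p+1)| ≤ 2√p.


Affine points = {(2, 7), (2, 10), (3, 6), (3, 11), (5, 6), (5, 11), (8, 2), (8, 15), (9, 6), (9, 11), (11, 8), (11, 9), (12, 2), (12, 15), (13, 4), (13, 13), (14, 2), (14, 15), (15, 5), (15, 12), (16, 0)}; affine count = 21; |E(F_17)| = 22.

Discriminant check: Δ ∝ 4a³ + 27b² = 4·2³ + 27·3² = 4·8 + 27·9 ≡ 3 (mod 17). Nonzero ⇒ E is nonsingular.
For each x ∈ F_17, compute rhs = x³ + 2·x + 3 mod 17, then count y ∈ F_17 with y² ≡ rhs.
  x = 0: rhs = 3, matching y values: none (0 points).
  x = 1: rhs = 6, matching y values: none (0 points).
  x = 2: rhs = 15, matching y values: 7, 10 (2 points).
  x = 3: rhs = 2, matching y values: 6, 11 (2 points).
  x = 4: rhs = 7, matching y values: none (0 points).
  x = 5: rhs = 2, matching y values: 6, 11 (2 points).
  x = 6: rhs = 10, matching y values: none (0 points).
  x = 7: rhs = 3, matching y values: none (0 points).
  x = 8: rhs = 4, matching y values: 2, 15 (2 points).
  x = 9: rhs = 2, matching y values: 6, 11 (2 points).
  x = 10: rhs = 3, matching y values: none (0 points).
  x = 11: rhs = 13, matching y values: 8, 9 (2 points).
  x = 12: rhs = 4, matching y values: 2, 15 (2 points).
  x = 13: rhs = 16, matching y values: 4, 13 (2 points).
  x = 14: rhs = 4, matching y values: 2, 15 (2 points).
  x = 15: rhs = 8, matching y values: 5, 12 (2 points).
  x = 16: rhs = 0, matching y values: 0 (1 points).
Total affine count: 21.
Full point count |E(F_17)| = 21 + 1 = 22.
Hasse bound: |22 − (17+1)| = |4| = 4 ≤ 2√17 ≈ 8.2462 ✓.


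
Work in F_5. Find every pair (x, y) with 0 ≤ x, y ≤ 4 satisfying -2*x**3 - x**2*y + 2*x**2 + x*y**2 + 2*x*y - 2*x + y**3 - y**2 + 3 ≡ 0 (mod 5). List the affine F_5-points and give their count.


Affine F_5-points: {(3, 4), (4, 1)}; count = 2.

For each of the 25 pairs (x, y) ∈ F_5², evaluate f(x, y) mod 5. Record the zeros.
  x = 0: [0↦3, 1↦3, 2↦2, 3↦1, 4↦1]  zeros at y ∈ ∅
  x = 1: [0↦1, 1↦3, 2↦1, 3↦1, 4↦4]  zeros at y ∈ ∅
  x = 2: [0↦1, 1↦3, 2↦3, 3↦2, 4↦1]  zeros at y ∈ ∅
  x = 3: [0↦1, 1↦1, 2↦1, 3↦2, 4↦0]  zeros at y ∈ {4}
  x = 4: [0↦4, 1↦0, 2↦3, 3↦4, 4↦4]  zeros at y ∈ {1}
Collecting zeros: affine points = {(3, 4), (4, 1)}.
Total count |C(F_5)_aff| = 2.


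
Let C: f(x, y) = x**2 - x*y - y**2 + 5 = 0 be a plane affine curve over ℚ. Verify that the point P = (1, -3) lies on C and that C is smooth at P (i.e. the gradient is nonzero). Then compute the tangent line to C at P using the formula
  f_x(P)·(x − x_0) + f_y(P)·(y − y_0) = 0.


Tangent line at P: 5*x + 5*y + 10 = 0.

Step 1: f(1, -3) = 0, so P lies on C.
Step 2: partial derivatives
  f_x(x, y) = 2*x - y, f_y(x, y) = -x - 2*y.
  f_x(P) = 5, f_y(P) = 5 (gradient nonzero, so P is smooth).
Step 3: tangent line at P: 5·(x − 1) + 5·(y − -3) = 0.
Expanding: 5*x + 5*y + 10 = 0.


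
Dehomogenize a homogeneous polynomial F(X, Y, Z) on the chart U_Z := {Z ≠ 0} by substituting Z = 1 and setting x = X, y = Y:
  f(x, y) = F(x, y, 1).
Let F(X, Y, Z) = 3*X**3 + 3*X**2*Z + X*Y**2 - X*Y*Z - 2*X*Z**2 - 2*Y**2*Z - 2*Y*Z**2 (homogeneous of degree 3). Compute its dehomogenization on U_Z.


f(x, y) = 3*x**3 + 3*x**2 + x*y**2 - x*y - 2*x - 2*y**2 - 2*y

On U_Z we set Z = 1. Each monomial c·X^i·Y^j·Z^k in F becomes c·x^i·y^j·1^k = c·x^i·y^j.
Substituting Z = 1: F(X, Y, 1) = 3*x**3 + 3*x**2 + x*y**2 - x*y - 2*x - 2*y**2 - 2*y.
Note: deg(f) ≤ deg(F) = 3; strict inequality happens when F is divisible by Z (lost terms).


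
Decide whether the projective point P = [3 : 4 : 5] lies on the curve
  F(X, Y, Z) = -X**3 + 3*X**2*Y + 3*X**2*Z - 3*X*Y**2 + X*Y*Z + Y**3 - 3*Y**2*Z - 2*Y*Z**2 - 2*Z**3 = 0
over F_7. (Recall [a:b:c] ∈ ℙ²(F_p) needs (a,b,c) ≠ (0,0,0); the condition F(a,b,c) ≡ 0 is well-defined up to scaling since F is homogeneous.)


F(3,4,5) ≡ 3 (mod 7); P is NOT on the curve.

Evaluate F(3, 4, 5) term-by-term (mod 7).
  -X**3 ↦ -1·27·1·1 = -27
  3*X**2*Y ↦ 3·9·4·1 = 108
  3*X**2*Z ↦ 3·9·1·5 = 135
  -3*X*Y**2 ↦ -3·3·16·1 = -144
  X*Y*Z ↦ 1·3·4·5 = 60
  Y**3 ↦ 1·1·64·1 = 64
  -3*Y**2*Z ↦ -3·1·16·5 = -240
  -2*Y*Z**2 ↦ -2·1·4·25 = -200
  -2*Z**3 ↦ -2·1·1·125 = -250
Sum: F(3, 4, 5) = (-27) + (108) + (135) + (-144) + (60) + (64) + (-240) + (-200) + (-250) = -494.
Reducing mod 7: -494 ≡ 3 (mod 7).
Since F(a, b, c) ≡ 3 ≠ 0 (mod 7), P does NOT lie on the curve.


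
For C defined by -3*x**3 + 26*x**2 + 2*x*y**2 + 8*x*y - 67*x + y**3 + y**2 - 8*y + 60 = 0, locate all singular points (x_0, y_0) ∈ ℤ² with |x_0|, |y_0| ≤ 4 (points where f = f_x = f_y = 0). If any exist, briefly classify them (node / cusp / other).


Singular points: {(3, -2)}; classification: node.

Compute partial derivatives:
  f_x = -9*x**2 + 52*x + 2*y**2 + 8*y - 67.
  f_y = 4*x*y + 8*x + 3*y**2 + 2*y - 8.
Scan x_0 ∈ {−4, ..., 4}. For each x_0, f_y(x_0, y) is a polynomial in y; find its integer roots y ∈ {−4, ..., 4}, then test f_x and f at those candidates.
  x = -4: f_y(-4, y) = 3*y**2 - 14*y - 40; vanishes at y ∈ {-2}. (-4, -2): f_x = -427 ≠ 0.
  x = -3: f_y(-3, y) = 3*y**2 - 10*y - 32; vanishes at y ∈ {-2}. (-3, -2): f_x = -312 ≠ 0.
  x = -2: f_y(-2, y) = 3*y**2 - 6*y - 24; vanishes at y ∈ {-2, 4}. (-2, -2): f_x = -215 ≠ 0; (-2, 4): f_x = -143 ≠ 0.
  x = -1: f_y(-1, y) = 3*y**2 - 2*y - 16; vanishes at y ∈ {-2}. (-1, -2): f_x = -136 ≠ 0.
  x = 0: f_y(0, y) = 3*y**2 + 2*y - 8; vanishes at y ∈ {-2}. (0, -2): f_x = -75 ≠ 0.
  x = 1: f_y(1, y) = 3*y**2 + 6*y; vanishes at y ∈ {-2, 0}. (1, -2): f_x = -32 ≠ 0; (1, 0): f_x = -24 ≠ 0.
  x = 2: f_y(2, y) = 3*y**2 + 10*y + 8; vanishes at y ∈ {-2}. (2, -2): f_x = -7 ≠ 0.
  x = 3: f_y(3, y) = 3*y**2 + 14*y + 16; vanishes at y ∈ {-2}. (3, -2): f_x = 0, f = 0 — SINGULAR.
  x = 4: f_y(4, y) = 3*y**2 + 18*y + 24; vanishes at y ∈ {-4, -2}. (4, -4): f_x = -3 ≠ 0; (4, -2): f_x = -11 ≠ 0.
Only singular point on the grid: (3, -2).
Classify: substitute x = 3 + u, y = -2 + v and expand: f = -3*u**3 - u**2 + 2*u*v**2 + v**3 + v**2.
No constant or linear terms (consistent with a singular point). Quadratic part: -u**2 + v**2. Cubic part: -3*u**3 + 2*u*v**2 + v**3.
The quadratic part v**2 - u**2 = (v − u)(v + u) splits into two distinct linear factors, so there are two distinct tangent lines y − -2 = ±(x − 3) — this is a node (ordinary double point).
Classification: node.


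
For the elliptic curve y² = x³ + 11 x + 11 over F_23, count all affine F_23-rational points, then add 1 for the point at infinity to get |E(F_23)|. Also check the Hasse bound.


Affine points = {(1, 0), (2, 8), (2, 15), (3, 5), (3, 18), (4, 2), (4, 21), (8, 6), (8, 17), (12, 10), (12, 13), (15, 3), (15, 20), (19, 8), (19, 15), (21, 2), (21, 21)}; affine count = 17; |E(F_23)| = 18.

Discriminant check: Δ ∝ 4a³ + 27b² = 4·11³ + 27·11² = 4·1331 + 27·121 ≡ 12 (mod 23). Nonzero ⇒ E is nonsingular.
For each x ∈ F_23, compute rhs = x³ + 11·x + 11 mod 23, then count y ∈ F_23 with y² ≡ rhs.
  x = 0: rhs = 11, matching y values: none (0 points).
  x = 1: rhs = 0, matching y values: 0 (1 points).
  x = 2: rhs = 18, matching y values: 8, 15 (2 points).
  x = 3: rhs = 2, matching y values: 5, 18 (2 points).
  x = 4: rhs = 4, matching y values: 2, 21 (2 points).
  x = 5: rhs = 7, matching y values: none (0 points).
  x = 6: rhs = 17, matching y values: none (0 points).
  x = 7: rhs = 17, matching y values: none (0 points).
  x = 8: rhs = 13, matching y values: 6, 17 (2 points).
  x = 9: rhs = 11, matching y values: none (0 points).
  x = 10: rhs = 17, matching y values: none (0 points).
  x = 11: rhs = 14, matching y values: none (0 points).
  x = 12: rhs = 8, matching y values: 10, 13 (2 points).
  x = 13: rhs = 5, matching y values: none (0 points).
  x = 14: rhs = 11, matching y values: none (0 points).
  x = 15: rhs = 9, matching y values: 3, 20 (2 points).
  x = 16: rhs = 5, matching y values: none (0 points).
  x = 17: rhs = 5, matching y values: none (0 points).
  x = 18: rhs = 15, matching y values: none (0 points).
  x = 19: rhs = 18, matching y values: 8, 15 (2 points).
  x = 20: rhs = 20, matching y values: none (0 points).
  x = 21: rhs = 4, matching y values: 2, 21 (2 points).
  x = 22: rhs = 22, matching y values: none (0 points).
Total affine count: 17.
Full point count |E(F_23)| = 17 + 1 = 18.
Hasse bound: |18 − (23+1)| = |-6| = 6 ≤ 2√23 ≈ 9.5917 ✓.


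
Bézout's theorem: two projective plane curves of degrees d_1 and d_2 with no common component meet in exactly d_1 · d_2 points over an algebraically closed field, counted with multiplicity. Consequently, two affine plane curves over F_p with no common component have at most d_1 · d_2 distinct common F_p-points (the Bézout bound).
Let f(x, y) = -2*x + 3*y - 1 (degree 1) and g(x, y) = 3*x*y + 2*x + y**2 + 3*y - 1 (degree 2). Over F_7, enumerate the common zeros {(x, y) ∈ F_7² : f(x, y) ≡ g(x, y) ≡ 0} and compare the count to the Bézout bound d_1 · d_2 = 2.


Common zeros: ∅; count = 0; Bézout bound = 2.

deg(f) = 1, deg(g) = 2, so Bézout bound = 2.
Scan x ∈ F_7. For each x, list the y ∈ F_7 with f(x, y) ≡ 0 and those with g(x, y) ≡ 0 (mod 7); the common zeros in that column are the intersection.
  x = 0: f ≡ 0 at y ∈ {5}; g ≡ 0 at y ∈ ∅; common: ∅.
  x = 1: f ≡ 0 at y ∈ {1}; g ≡ 0 at y ∈ {3, 5}; common: ∅.
  x = 2: f ≡ 0 at y ∈ {4}; g ≡ 0 at y ∈ ∅; common: ∅.
  x = 3: f ≡ 0 at y ∈ {0}; g ≡ 0 at y ∈ ∅; common: ∅.
  x = 4: f ≡ 0 at y ∈ {3}; g ≡ 0 at y ∈ {0, 6}; common: ∅.
  x = 5: f ≡ 0 at y ∈ {6}; g ≡ 0 at y ∈ {1, 2}; common: ∅.
  x = 6: f ≡ 0 at y ∈ {2}; g ≡ 0 at y ∈ ∅; common: ∅.
Collecting: common zeros = ∅, so the count is 0.
Comparison with the Bézout bound: 0 ≤ 2 = deg(f)·deg(g), as expected for curves with no common component (the affine F_7-count falls short of the bound because intersections may lie at infinity, over extension fields, or carry multiplicity).


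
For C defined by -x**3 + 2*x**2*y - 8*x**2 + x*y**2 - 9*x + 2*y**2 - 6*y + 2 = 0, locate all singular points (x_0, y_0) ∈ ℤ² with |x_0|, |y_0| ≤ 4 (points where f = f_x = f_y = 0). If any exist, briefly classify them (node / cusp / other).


Singular points: {(-1, 2)}; classification: node.

Compute partial derivatives:
  f_x = -3*x**2 + 4*x*y - 16*x + y**2 - 9.
  f_y = 2*x**2 + 2*x*y + 4*y - 6.
Scan x_0 ∈ {−4, ..., 4}. For each x_0, f_y(x_0, y) is a polynomial in y; find its integer roots y ∈ {−4, ..., 4}, then test f_x and f at those candidates.
  x = -4: f_y(-4, y) = 26 - 4*y; no integer root y with |y| ≤ 4.
  x = -3: f_y(-3, y) = 12 - 2*y; no integer root y with |y| ≤ 4.
  x = -2: f_y(-2, y) = 2; no integer root y with |y| ≤ 4.
  x = -1: f_y(-1, y) = 2*y - 4; vanishes at y ∈ {2}. (-1, 2): f_x = 0, f = 0 — SINGULAR.
  x = 0: f_y(0, y) = 4*y - 6; no integer root y with |y| ≤ 4.
  x = 1: f_y(1, y) = 6*y - 4; no integer root y with |y| ≤ 4.
  x = 2: f_y(2, y) = 8*y + 2; no integer root y with |y| ≤ 4.
  x = 3: f_y(3, y) = 10*y + 12; no integer root y with |y| ≤ 4.
  x = 4: f_y(4, y) = 12*y + 26; no integer root y with |y| ≤ 4.
Only singular point on the grid: (-1, 2).
Classify: substitute x = -1 + u, y = 2 + v and expand: f = -u**3 + 2*u**2*v - u**2 + u*v**2 + v**2.
No constant or linear terms (consistent with a singular point). Quadratic part: -u**2 + v**2. Cubic part: -u**3 + 2*u**2*v + u*v**2.
The quadratic part v**2 - u**2 = (v − u)(v + u) splits into two distinct linear factors, so there are two distinct tangent lines y − 2 = ±(x − -1) — this is a node (ordinary double point).
Classification: node.


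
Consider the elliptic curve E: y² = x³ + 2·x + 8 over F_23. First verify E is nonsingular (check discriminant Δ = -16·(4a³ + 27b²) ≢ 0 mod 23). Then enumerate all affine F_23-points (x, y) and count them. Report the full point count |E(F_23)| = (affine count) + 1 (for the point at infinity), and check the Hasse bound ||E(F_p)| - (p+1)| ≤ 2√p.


Affine points = {(0, 10), (0, 13), (3, 8), (3, 15), (6, 11), (6, 12), (10, 4), (10, 19), (11, 2), (11, 21), (12, 9), (12, 14), (13, 0), (15, 3), (15, 20)}; affine count = 15; |E(F_23)| = 16.

Discriminant check: Δ ∝ 4a³ + 27b² = 4·2³ + 27·8² = 4·8 + 27·64 ≡ 12 (mod 23). Nonzero ⇒ E is nonsingular.
For each x ∈ F_23, compute rhs = x³ + 2·x + 8 mod 23, then count y ∈ F_23 with y² ≡ rhs.
  x = 0: rhs = 8, matching y values: 10, 13 (2 points).
  x = 1: rhs = 11, matching y values: none (0 points).
  x = 2: rhs = 20, matching y values: none (0 points).
  x = 3: rhs = 18, matching y values: 8, 15 (2 points).
  x = 4: rhs = 11, matching y values: none (0 points).
  x = 5: rhs = 5, matching y values: none (0 points).
  x = 6: rhs = 6, matching y values: 11, 12 (2 points).
  x = 7: rhs = 20, matching y values: none (0 points).
  x = 8: rhs = 7, matching y values: none (0 points).
  x = 9: rhs = 19, matching y values: none (0 points).
  x = 10: rhs = 16, matching y values: 4, 19 (2 points).
  x = 11: rhs = 4, matching y values: 2, 21 (2 points).
  x = 12: rhs = 12, matching y values: 9, 14 (2 points).
  x = 13: rhs = 0, matching y values: 0 (1 points).
  x = 14: rhs = 20, matching y values: none (0 points).
  x = 15: rhs = 9, matching y values: 3, 20 (2 points).
  x = 16: rhs = 19, matching y values: none (0 points).
  x = 17: rhs = 10, matching y values: none (0 points).
  x = 18: rhs = 11, matching y values: none (0 points).
  x = 19: rhs = 5, matching y values: none (0 points).
  x = 20: rhs = 21, matching y values: none (0 points).
  x = 21: rhs = 19, matching y values: none (0 points).
  x = 22: rhs = 5, matching y values: none (0 points).
Total affine count: 15.
Full point count |E(F_23)| = 15 + 1 = 16.
Hasse bound: |16 − (23+1)| = |-8| = 8 ≤ 2√23 ≈ 9.5917 ✓.


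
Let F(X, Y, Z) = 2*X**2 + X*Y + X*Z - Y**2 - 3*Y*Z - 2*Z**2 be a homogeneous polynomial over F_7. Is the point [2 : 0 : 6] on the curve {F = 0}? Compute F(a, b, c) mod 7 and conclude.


F(2,0,6) ≡ 4 (mod 7); P is NOT on the curve.

Evaluate F(2, 0, 6) term-by-term (mod 7).
  2*X**2 ↦ 2·4·1·1 = 8
  X*Y ↦ 1·2·0·1 = 0
  X*Z ↦ 1·2·1·6 = 12
  -Y**2 ↦ -1·1·0·1 = 0
  -3*Y*Z ↦ -3·1·0·6 = 0
  -2*Z**2 ↦ -2·1·1·36 = -72
Sum: F(2, 0, 6) = (8) + (0) + (12) + (0) + (0) + (-72) = -52.
Reducing mod 7: -52 ≡ 4 (mod 7).
Since F(a, b, c) ≡ 4 ≠ 0 (mod 7), P does NOT lie on the curve.


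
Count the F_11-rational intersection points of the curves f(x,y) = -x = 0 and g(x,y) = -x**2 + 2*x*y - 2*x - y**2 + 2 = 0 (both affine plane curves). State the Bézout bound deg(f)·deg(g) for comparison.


Common zeros: ∅; count = 0; Bézout bound = 2.

deg(f) = 1, deg(g) = 2, so Bézout bound = 2.
Scan x ∈ F_11. For each x, list the y ∈ F_11 with f(x, y) ≡ 0 and those with g(x, y) ≡ 0 (mod 11); the common zeros in that column are the intersection.
  x = 0: f ≡ 0 at y ∈ {0, 1, 2, 3, 4, 5, 6, 7, 8, 9, 10}; g ≡ 0 at y ∈ ∅; common: ∅.
  x = 1: f ≡ 0 at y ∈ ∅; g ≡ 0 at y ∈ {1}; common: ∅.
  x = 2: f ≡ 0 at y ∈ ∅; g ≡ 0 at y ∈ {5, 10}; common: ∅.
  x = 3: f ≡ 0 at y ∈ ∅; g ≡ 0 at y ∈ ∅; common: ∅.
  x = 4: f ≡ 0 at y ∈ ∅; g ≡ 0 at y ∈ {0, 8}; common: ∅.
  x = 5: f ≡ 0 at y ∈ ∅; g ≡ 0 at y ∈ {0, 10}; common: ∅.
  x = 6: f ≡ 0 at y ∈ ∅; g ≡ 0 at y ∈ {5, 7}; common: ∅.
  x = 7: f ≡ 0 at y ∈ ∅; g ≡ 0 at y ∈ ∅; common: ∅.
  x = 8: f ≡ 0 at y ∈ ∅; g ≡ 0 at y ∈ ∅; common: ∅.
  x = 9: f ≡ 0 at y ∈ ∅; g ≡ 0 at y ∈ ∅; common: ∅.
  x = 10: f ≡ 0 at y ∈ ∅; g ≡ 0 at y ∈ {1, 8}; common: ∅.
Collecting: common zeros = ∅, so the count is 0.
Comparison with the Bézout bound: 0 ≤ 2 = deg(f)·deg(g), as expected for curves with no common component (the affine F_11-count falls short of the bound because intersections may lie at infinity, over extension fields, or carry multiplicity).


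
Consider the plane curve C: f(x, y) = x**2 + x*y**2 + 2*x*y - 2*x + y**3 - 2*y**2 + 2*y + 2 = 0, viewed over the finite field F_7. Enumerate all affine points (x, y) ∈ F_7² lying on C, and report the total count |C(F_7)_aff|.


Affine F_7-points: {(0, 4), (5, 6), (6, 4)}; count = 3.

For each of the 49 pairs (x, y) ∈ F_7², evaluate f(x, y) mod 7. Record the zeros.
  x = 0: [0↦2, 1↦3, 2↦6, 3↦3, 4↦0, 5↦3, 6↦4]  zeros at y ∈ {4}
  x = 1: [0↦1, 1↦5, 2↦6, 3↦3, 4↦2, 5↦2, 6↦2]  zeros at y ∈ ∅
  x = 2: [0↦2, 1↦2, 2↦1, 3↦5, 4↦6, 5↦3, 6↦2]  zeros at y ∈ ∅
  x = 3: [0↦5, 1↦1, 2↦5, 3↦2, 4↦5, 5↦6, 6↦4]  zeros at y ∈ ∅
  x = 4: [0↦3, 1↦2, 2↦4, 3↦1, 4↦6, 5↦4, 6↦1]  zeros at y ∈ ∅
  x = 5: [0↦3, 1↦5, 2↦5, 3↦2, 4↦2, 5↦4, 6↦0]  zeros at y ∈ {6}
  x = 6: [0↦5, 1↦3, 2↦1, 3↦5, 4↦0, 5↦6, 6↦1]  zeros at y ∈ {4}
Collecting zeros: affine points = {(0, 4), (5, 6), (6, 4)}.
Total count |C(F_7)_aff| = 3.


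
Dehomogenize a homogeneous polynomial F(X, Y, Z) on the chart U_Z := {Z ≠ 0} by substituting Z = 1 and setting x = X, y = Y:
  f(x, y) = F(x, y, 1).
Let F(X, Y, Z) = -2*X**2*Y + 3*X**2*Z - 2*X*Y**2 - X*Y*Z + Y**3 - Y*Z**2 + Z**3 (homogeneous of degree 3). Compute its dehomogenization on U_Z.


f(x, y) = -2*x**2*y + 3*x**2 - 2*x*y**2 - x*y + y**3 - y + 1

On U_Z we set Z = 1. Each monomial c·X^i·Y^j·Z^k in F becomes c·x^i·y^j·1^k = c·x^i·y^j.
Substituting Z = 1: F(X, Y, 1) = -2*x**2*y + 3*x**2 - 2*x*y**2 - x*y + y**3 - y + 1.
Note: deg(f) ≤ deg(F) = 3; strict inequality happens when F is divisible by Z (lost terms).


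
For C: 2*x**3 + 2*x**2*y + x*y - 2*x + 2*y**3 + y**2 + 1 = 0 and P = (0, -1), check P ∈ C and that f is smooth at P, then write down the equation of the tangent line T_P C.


Tangent line at P: -3*x + 4*y + 4 = 0.

Step 1: f(0, -1) = 0, so P lies on C.
Step 2: partial derivatives
  f_x(x, y) = 6*x**2 + 4*x*y + y - 2, f_y(x, y) = 2*x**2 + x + 6*y**2 + 2*y.
  f_x(P) = -3, f_y(P) = 4 (gradient nonzero, so P is smooth).
Step 3: tangent line at P: -3·(x − 0) + 4·(y − -1) = 0.
Expanding: -3*x + 4*y + 4 = 0.


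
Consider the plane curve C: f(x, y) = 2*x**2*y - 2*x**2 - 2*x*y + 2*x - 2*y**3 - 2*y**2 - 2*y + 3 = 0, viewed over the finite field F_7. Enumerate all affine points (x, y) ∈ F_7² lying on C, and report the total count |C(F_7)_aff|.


Affine F_7-points: {(2, 2), (3, 5), (4, 0), (5, 5), (6, 2)}; count = 5.

For each of the 49 pairs (x, y) ∈ F_7², evaluate f(x, y) mod 7. Record the zeros.
  x = 0: [0↦3, 1↦4, 2↦3, 3↦2, 4↦3, 5↦1, 6↦5]  zeros at y ∈ ∅
  x = 1: [0↦3, 1↦4, 2↦3, 3↦2, 4↦3, 5↦1, 6↦5]  zeros at y ∈ ∅
  x = 2: [0↦6, 1↦4, 2↦0, 3↦3, 4↦1, 5↦3, 6↦4]  zeros at y ∈ {2}
  x = 3: [0↦5, 1↦4, 2↦1, 3↦5, 4↦4, 5↦0, 6↦2]  zeros at y ∈ {5}
  x = 4: [0↦0, 1↦4, 2↦6, 3↦1, 4↦5, 5↦6, 6↦6]  zeros at y ∈ {0}
  x = 5: [0↦5, 1↦4, 2↦1, 3↦5, 4↦4, 5↦0, 6↦2]  zeros at y ∈ {5}
  x = 6: [0↦6, 1↦4, 2↦0, 3↦3, 4↦1, 5↦3, 6↦4]  zeros at y ∈ {2}
Collecting zeros: affine points = {(2, 2), (3, 5), (4, 0), (5, 5), (6, 2)}.
Total count |C(F_7)_aff| = 5.


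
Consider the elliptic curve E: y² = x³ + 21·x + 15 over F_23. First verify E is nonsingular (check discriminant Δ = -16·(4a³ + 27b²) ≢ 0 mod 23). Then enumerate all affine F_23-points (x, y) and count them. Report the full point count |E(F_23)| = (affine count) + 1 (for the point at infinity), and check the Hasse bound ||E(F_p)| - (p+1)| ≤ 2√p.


Affine points = {(3, 6), (3, 17), (4, 5), (4, 18), (6, 9), (6, 14), (9, 6), (9, 17), (10, 11), (10, 12), (11, 6), (11, 17), (13, 1), (13, 22), (15, 5), (15, 18), (16, 10), (16, 13), (17, 8), (17, 15), (22, 4), (22, 19)}; affine count = 22; |E(F_23)| = 23.

Discriminant check: Δ ∝ 4a³ + 27b² = 4·21³ + 27·15² = 4·9261 + 27·225 ≡ 17 (mod 23). Nonzero ⇒ E is nonsingular.
For each x ∈ F_23, compute rhs = x³ + 21·x + 15 mod 23, then count y ∈ F_23 with y² ≡ rhs.
  x = 0: rhs = 15, matching y values: none (0 points).
  x = 1: rhs = 14, matching y values: none (0 points).
  x = 2: rhs = 19, matching y values: none (0 points).
  x = 3: rhs = 13, matching y values: 6, 17 (2 points).
  x = 4: rhs = 2, matching y values: 5, 18 (2 points).
  x = 5: rhs = 15, matching y values: none (0 points).
  x = 6: rhs = 12, matching y values: 9, 14 (2 points).
  x = 7: rhs = 22, matching y values: none (0 points).
  x = 8: rhs = 5, matching y values: none (0 points).
  x = 9: rhs = 13, matching y values: 6, 17 (2 points).
  x = 10: rhs = 6, matching y values: 11, 12 (2 points).
  x = 11: rhs = 13, matching y values: 6, 17 (2 points).
  x = 12: rhs = 17, matching y values: none (0 points).
  x = 13: rhs = 1, matching y values: 1, 22 (2 points).
  x = 14: rhs = 17, matching y values: none (0 points).
  x = 15: rhs = 2, matching y values: 5, 18 (2 points).
  x = 16: rhs = 8, matching y values: 10, 13 (2 points).
  x = 17: rhs = 18, matching y values: 8, 15 (2 points).
  x = 18: rhs = 15, matching y values: none (0 points).
  x = 19: rhs = 5, matching y values: none (0 points).
  x = 20: rhs = 17, matching y values: none (0 points).
  x = 21: rhs = 11, matching y values: none (0 points).
  x = 22: rhs = 16, matching y values: 4, 19 (2 points).
Total affine count: 22.
Full point count |E(F_23)| = 22 + 1 = 23.
Hasse bound: |23 − (23+1)| = |-1| = 1 ≤ 2√23 ≈ 9.5917 ✓.


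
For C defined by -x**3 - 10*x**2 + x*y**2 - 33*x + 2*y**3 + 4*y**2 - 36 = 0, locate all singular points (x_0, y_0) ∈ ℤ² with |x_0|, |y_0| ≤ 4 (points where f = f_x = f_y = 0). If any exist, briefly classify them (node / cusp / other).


Singular points: {(-3, 0)}; classification: node.

Compute partial derivatives:
  f_x = -3*x**2 - 20*x + y**2 - 33.
  f_y = 2*x*y + 6*y**2 + 8*y.
Scan x_0 ∈ {−4, ..., 4}. For each x_0, f_y(x_0, y) is a polynomial in y; find its integer roots y ∈ {−4, ..., 4}, then test f_x and f at those candidates.
  x = -4: f_y(-4, y) = 6*y**2; vanishes at y ∈ {0}. (-4, 0): f_x = -1 ≠ 0.
  x = -3: f_y(-3, y) = 6*y**2 + 2*y; vanishes at y ∈ {0}. (-3, 0): f_x = 0, f = 0 — SINGULAR.
  x = -2: f_y(-2, y) = 6*y**2 + 4*y; vanishes at y ∈ {0}. (-2, 0): f_x = -5 ≠ 0.
  x = -1: f_y(-1, y) = 6*y**2 + 6*y; vanishes at y ∈ {-1, 0}. (-1, -1): f_x = -15 ≠ 0; (-1, 0): f_x = -16 ≠ 0.
  x = 0: f_y(0, y) = 6*y**2 + 8*y; vanishes at y ∈ {0}. (0, 0): f_x = -33 ≠ 0.
  x = 1: f_y(1, y) = 6*y**2 + 10*y; vanishes at y ∈ {0}. (1, 0): f_x = -56 ≠ 0.
  x = 2: f_y(2, y) = 6*y**2 + 12*y; vanishes at y ∈ {-2, 0}. (2, -2): f_x = -81 ≠ 0; (2, 0): f_x = -85 ≠ 0.
  x = 3: f_y(3, y) = 6*y**2 + 14*y; vanishes at y ∈ {0}. (3, 0): f_x = -120 ≠ 0.
  x = 4: f_y(4, y) = 6*y**2 + 16*y; vanishes at y ∈ {0}. (4, 0): f_x = -161 ≠ 0.
Only singular point on the grid: (-3, 0).
Classify: substitute x = -3 + u, y = 0 + v and expand: f = -u**3 - u**2 + u*v**2 + 2*v**3 + v**2.
No constant or linear terms (consistent with a singular point). Quadratic part: -u**2 + v**2. Cubic part: -u**3 + u*v**2 + 2*v**3.
The quadratic part v**2 - u**2 = (v − u)(v + u) splits into two distinct linear factors, so there are two distinct tangent lines y − 0 = ±(x − -3) — this is a node (ordinary double point).
Classification: node.


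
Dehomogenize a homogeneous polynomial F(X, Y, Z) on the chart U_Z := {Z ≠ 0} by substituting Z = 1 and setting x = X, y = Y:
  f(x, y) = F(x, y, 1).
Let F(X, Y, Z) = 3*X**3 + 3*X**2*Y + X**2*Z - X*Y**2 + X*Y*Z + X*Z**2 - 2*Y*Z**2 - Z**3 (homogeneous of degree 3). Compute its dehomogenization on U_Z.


f(x, y) = 3*x**3 + 3*x**2*y + x**2 - x*y**2 + x*y + x - 2*y - 1

On U_Z we set Z = 1. Each monomial c·X^i·Y^j·Z^k in F becomes c·x^i·y^j·1^k = c·x^i·y^j.
Substituting Z = 1: F(X, Y, 1) = 3*x**3 + 3*x**2*y + x**2 - x*y**2 + x*y + x - 2*y - 1.
Note: deg(f) ≤ deg(F) = 3; strict inequality happens when F is divisible by Z (lost terms).


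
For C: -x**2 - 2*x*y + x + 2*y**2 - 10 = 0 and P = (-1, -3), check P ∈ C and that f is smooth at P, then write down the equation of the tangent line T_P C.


Tangent line at P: 9*x - 10*y - 21 = 0.

Step 1: f(-1, -3) = 0, so P lies on C.
Step 2: partial derivatives
  f_x(x, y) = -2*x - 2*y + 1, f_y(x, y) = -2*x + 4*y.
  f_x(P) = 9, f_y(P) = -10 (gradient nonzero, so P is smooth).
Step 3: tangent line at P: 9·(x − -1) + -10·(y − -3) = 0.
Expanding: 9*x - 10*y - 21 = 0.


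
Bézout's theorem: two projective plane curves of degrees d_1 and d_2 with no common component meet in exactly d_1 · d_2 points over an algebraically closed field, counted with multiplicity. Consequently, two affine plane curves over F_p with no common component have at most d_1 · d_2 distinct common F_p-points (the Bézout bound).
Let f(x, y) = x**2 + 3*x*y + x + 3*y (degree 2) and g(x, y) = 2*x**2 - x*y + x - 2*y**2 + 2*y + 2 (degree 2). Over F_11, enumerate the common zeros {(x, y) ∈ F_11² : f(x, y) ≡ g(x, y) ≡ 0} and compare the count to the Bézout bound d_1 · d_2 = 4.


Common zeros: {(3, 10), (9, 8), (10, 9)}; count = 3; Bézout bound = 4.

deg(f) = 2, deg(g) = 2, so Bézout bound = 4.
Scan x ∈ F_11. For each x, list the y ∈ F_11 with f(x, y) ≡ 0 and those with g(x, y) ≡ 0 (mod 11); the common zeros in that column are the intersection.
  x = 0: f ≡ 0 at y ∈ {0}; g ≡ 0 at y ∈ {4, 8}; common: ∅.
  x = 1: f ≡ 0 at y ∈ {7}; g ≡ 0 at y ∈ ∅; common: ∅.
  x = 2: f ≡ 0 at y ∈ {3}; g ≡ 0 at y ∈ ∅; common: ∅.
  x = 3: f ≡ 0 at y ∈ {10}; g ≡ 0 at y ∈ {6, 10}; common: {10}.
  x = 4: f ≡ 0 at y ∈ {6}; g ≡ 0 at y ∈ {5}; common: ∅.
  x = 5: f ≡ 0 at y ∈ {2}; g ≡ 0 at y ∈ {6, 9}; common: ∅.
  x = 6: f ≡ 0 at y ∈ {9}; g ≡ 0 at y ∈ ∅; common: ∅.
  x = 7: f ≡ 0 at y ∈ {5}; g ≡ 0 at y ∈ {4, 10}; common: ∅.
  x = 8: f ≡ 0 at y ∈ {1}; g ≡ 0 at y ∈ ∅; common: ∅.
  x = 9: f ≡ 0 at y ∈ {8}; g ≡ 0 at y ∈ {5, 8}; common: {8}.
  x = 10: f ≡ 0 at y ∈ {0, 1, 2, 3, 4, 5, 6, 7, 8, 9, 10}; g ≡ 0 at y ∈ {9}; common: {9}.
Collecting: common zeros = {(3, 10), (9, 8), (10, 9)}, so the count is 3.
Comparison with the Bézout bound: 3 ≤ 4 = deg(f)·deg(g), as expected for curves with no common component (the affine F_11-count falls short of the bound because intersections may lie at infinity, over extension fields, or carry multiplicity).


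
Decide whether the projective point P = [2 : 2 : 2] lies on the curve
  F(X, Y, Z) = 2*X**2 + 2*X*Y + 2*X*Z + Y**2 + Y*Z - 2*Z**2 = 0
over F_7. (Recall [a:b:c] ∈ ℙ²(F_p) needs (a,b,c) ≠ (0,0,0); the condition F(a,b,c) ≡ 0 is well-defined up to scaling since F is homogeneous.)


F(2,2,2) ≡ 3 (mod 7); P is NOT on the curve.

Evaluate F(2, 2, 2) term-by-term (mod 7).
  2*X**2 ↦ 2·4·1·1 = 8
  2*X*Y ↦ 2·2·2·1 = 8
  2*X*Z ↦ 2·2·1·2 = 8
  Y**2 ↦ 1·1·4·1 = 4
  Y*Z ↦ 1·1·2·2 = 4
  -2*Z**2 ↦ -2·1·1·4 = -8
Sum: F(2, 2, 2) = (8) + (8) + (8) + (4) + (4) + (-8) = 24.
Reducing mod 7: 24 ≡ 3 (mod 7).
Since F(a, b, c) ≡ 3 ≠ 0 (mod 7), P does NOT lie on the curve.


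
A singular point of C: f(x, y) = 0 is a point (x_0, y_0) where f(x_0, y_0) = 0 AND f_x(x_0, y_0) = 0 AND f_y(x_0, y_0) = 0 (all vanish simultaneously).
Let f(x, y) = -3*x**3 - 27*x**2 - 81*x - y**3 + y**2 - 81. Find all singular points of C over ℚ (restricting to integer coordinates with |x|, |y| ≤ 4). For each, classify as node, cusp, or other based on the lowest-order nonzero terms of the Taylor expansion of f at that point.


Singular points: {(-3, 0)}; classification: cusp.

Compute partial derivatives:
  f_x = -9*x**2 - 54*x - 81.
  f_y = -3*y**2 + 2*y.
Scan x_0 ∈ {−4, ..., 4}. For each x_0, f_y(x_0, y) is a polynomial in y; find its integer roots y ∈ {−4, ..., 4}, then test f_x and f at those candidates.
  x = -4: f_y(-4, y) = -3*y**2 + 2*y; vanishes at y ∈ {0}. (-4, 0): f_x = -9 ≠ 0.
  x = -3: f_y(-3, y) = -3*y**2 + 2*y; vanishes at y ∈ {0}. (-3, 0): f_x = 0, f = 0 — SINGULAR.
  x = -2: f_y(-2, y) = -3*y**2 + 2*y; vanishes at y ∈ {0}. (-2, 0): f_x = -9 ≠ 0.
  x = -1: f_y(-1, y) = -3*y**2 + 2*y; vanishes at y ∈ {0}. (-1, 0): f_x = -36 ≠ 0.
  x = 0: f_y(0, y) = -3*y**2 + 2*y; vanishes at y ∈ {0}. (0, 0): f_x = -81 ≠ 0.
  x = 1: f_y(1, y) = -3*y**2 + 2*y; vanishes at y ∈ {0}. (1, 0): f_x = -144 ≠ 0.
  x = 2: f_y(2, y) = -3*y**2 + 2*y; vanishes at y ∈ {0}. (2, 0): f_x = -225 ≠ 0.
  x = 3: f_y(3, y) = -3*y**2 + 2*y; vanishes at y ∈ {0}. (3, 0): f_x = -324 ≠ 0.
  x = 4: f_y(4, y) = -3*y**2 + 2*y; vanishes at y ∈ {0}. (4, 0): f_x = -441 ≠ 0.
Only singular point on the grid: (-3, 0).
Classify: substitute x = -3 + u, y = 0 + v and expand: f = -3*u**3 - v**3 + v**2.
No constant or linear terms (consistent with a singular point). Quadratic part: v**2. Cubic part: -3*u**3 - v**3.
The quadratic part v**2 is a perfect square, so there is a single (double) tangent line v = 0, i.e. y = 0. Restricting the cubic part to that line (v = 0) leaves -3*u**3 ≠ 0, so f is not divisible by v and the branch is v² ≈ 3*u**3 to lowest order — this is a cusp.
Classification: cusp.
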